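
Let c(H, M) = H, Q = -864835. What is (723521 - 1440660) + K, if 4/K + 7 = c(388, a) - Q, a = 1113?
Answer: -155120034255/216304 ≈ -7.1714e+5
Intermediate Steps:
K = 1/216304 (K = 4/(-7 + (388 - 1*(-864835))) = 4/(-7 + (388 + 864835)) = 4/(-7 + 865223) = 4/865216 = 4*(1/865216) = 1/216304 ≈ 4.6231e-6)
(723521 - 1440660) + K = (723521 - 1440660) + 1/216304 = -717139 + 1/216304 = -155120034255/216304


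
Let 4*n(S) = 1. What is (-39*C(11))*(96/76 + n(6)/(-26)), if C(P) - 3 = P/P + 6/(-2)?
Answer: -7431/152 ≈ -48.888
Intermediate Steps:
n(S) = ¼ (n(S) = (¼)*1 = ¼)
C(P) = 1 (C(P) = 3 + (P/P + 6/(-2)) = 3 + (1 + 6*(-½)) = 3 + (1 - 3) = 3 - 2 = 1)
(-39*C(11))*(96/76 + n(6)/(-26)) = (-39*1)*(96/76 + (¼)/(-26)) = -39*(96*(1/76) + (¼)*(-1/26)) = -39*(24/19 - 1/104) = -39*2477/1976 = -7431/152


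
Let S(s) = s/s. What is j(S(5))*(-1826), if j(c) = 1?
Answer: -1826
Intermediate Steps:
S(s) = 1
j(S(5))*(-1826) = 1*(-1826) = -1826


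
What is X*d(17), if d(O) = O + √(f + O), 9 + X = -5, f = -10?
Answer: -238 - 14*√7 ≈ -275.04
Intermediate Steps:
X = -14 (X = -9 - 5 = -14)
d(O) = O + √(-10 + O)
X*d(17) = -14*(17 + √(-10 + 17)) = -14*(17 + √7) = -238 - 14*√7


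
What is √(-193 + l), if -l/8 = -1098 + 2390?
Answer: I*√10529 ≈ 102.61*I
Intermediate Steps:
l = -10336 (l = -8*(-1098 + 2390) = -8*1292 = -10336)
√(-193 + l) = √(-193 - 10336) = √(-10529) = I*√10529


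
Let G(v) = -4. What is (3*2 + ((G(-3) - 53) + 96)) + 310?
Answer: 355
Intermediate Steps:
(3*2 + ((G(-3) - 53) + 96)) + 310 = (3*2 + ((-4 - 53) + 96)) + 310 = (6 + (-57 + 96)) + 310 = (6 + 39) + 310 = 45 + 310 = 355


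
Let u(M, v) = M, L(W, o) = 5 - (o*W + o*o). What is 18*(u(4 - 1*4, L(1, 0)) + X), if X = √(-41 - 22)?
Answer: 54*I*√7 ≈ 142.87*I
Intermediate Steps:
L(W, o) = 5 - o² - W*o (L(W, o) = 5 - (W*o + o²) = 5 - (o² + W*o) = 5 + (-o² - W*o) = 5 - o² - W*o)
X = 3*I*√7 (X = √(-63) = 3*I*√7 ≈ 7.9373*I)
18*(u(4 - 1*4, L(1, 0)) + X) = 18*((4 - 1*4) + 3*I*√7) = 18*((4 - 4) + 3*I*√7) = 18*(0 + 3*I*√7) = 18*(3*I*√7) = 54*I*√7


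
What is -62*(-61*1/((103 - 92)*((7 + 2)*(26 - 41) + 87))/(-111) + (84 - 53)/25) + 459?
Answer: 279988387/732600 ≈ 382.18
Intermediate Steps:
-62*(-61*1/((103 - 92)*((7 + 2)*(26 - 41) + 87))/(-111) + (84 - 53)/25) + 459 = -62*(-61*1/(11*(9*(-15) + 87))*(-1/111) + 31*(1/25)) + 459 = -62*(-61*1/(11*(-135 + 87))*(-1/111) + 31/25) + 459 = -62*(-61/(11*(-48))*(-1/111) + 31/25) + 459 = -62*(-61/(-528)*(-1/111) + 31/25) + 459 = -62*(-61*(-1/528)*(-1/111) + 31/25) + 459 = -62*((61/528)*(-1/111) + 31/25) + 459 = -62*(-61/58608 + 31/25) + 459 = -62*1815323/1465200 + 459 = -56275013/732600 + 459 = 279988387/732600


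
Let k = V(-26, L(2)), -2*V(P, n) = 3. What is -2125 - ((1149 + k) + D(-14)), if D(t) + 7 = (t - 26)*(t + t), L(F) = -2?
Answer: -8771/2 ≈ -4385.5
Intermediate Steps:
D(t) = -7 + 2*t*(-26 + t) (D(t) = -7 + (t - 26)*(t + t) = -7 + (-26 + t)*(2*t) = -7 + 2*t*(-26 + t))
V(P, n) = -3/2 (V(P, n) = -½*3 = -3/2)
k = -3/2 ≈ -1.5000
-2125 - ((1149 + k) + D(-14)) = -2125 - ((1149 - 3/2) + (-7 - 52*(-14) + 2*(-14)²)) = -2125 - (2295/2 + (-7 + 728 + 2*196)) = -2125 - (2295/2 + (-7 + 728 + 392)) = -2125 - (2295/2 + 1113) = -2125 - 1*4521/2 = -2125 - 4521/2 = -8771/2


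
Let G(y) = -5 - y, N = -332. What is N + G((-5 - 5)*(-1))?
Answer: -347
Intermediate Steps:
N + G((-5 - 5)*(-1)) = -332 + (-5 - (-5 - 5)*(-1)) = -332 + (-5 - (-10)*(-1)) = -332 + (-5 - 1*10) = -332 + (-5 - 10) = -332 - 15 = -347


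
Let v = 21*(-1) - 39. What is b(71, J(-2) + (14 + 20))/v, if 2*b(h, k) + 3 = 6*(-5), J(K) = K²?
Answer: 11/40 ≈ 0.27500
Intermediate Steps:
b(h, k) = -33/2 (b(h, k) = -3/2 + (6*(-5))/2 = -3/2 + (½)*(-30) = -3/2 - 15 = -33/2)
v = -60 (v = -21 - 39 = -60)
b(71, J(-2) + (14 + 20))/v = -33/2/(-60) = -33/2*(-1/60) = 11/40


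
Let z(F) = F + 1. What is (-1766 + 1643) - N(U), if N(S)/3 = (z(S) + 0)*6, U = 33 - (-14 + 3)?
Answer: -933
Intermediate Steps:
z(F) = 1 + F
U = 44 (U = 33 - 1*(-11) = 33 + 11 = 44)
N(S) = 18 + 18*S (N(S) = 3*(((1 + S) + 0)*6) = 3*((1 + S)*6) = 3*(6 + 6*S) = 18 + 18*S)
(-1766 + 1643) - N(U) = (-1766 + 1643) - (18 + 18*44) = -123 - (18 + 792) = -123 - 1*810 = -123 - 810 = -933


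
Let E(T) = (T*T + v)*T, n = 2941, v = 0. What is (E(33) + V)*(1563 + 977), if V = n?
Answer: 98750120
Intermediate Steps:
V = 2941
E(T) = T³ (E(T) = (T*T + 0)*T = (T² + 0)*T = T²*T = T³)
(E(33) + V)*(1563 + 977) = (33³ + 2941)*(1563 + 977) = (35937 + 2941)*2540 = 38878*2540 = 98750120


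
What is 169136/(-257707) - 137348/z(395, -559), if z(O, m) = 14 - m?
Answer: -35492455964/147666111 ≈ -240.36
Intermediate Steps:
169136/(-257707) - 137348/z(395, -559) = 169136/(-257707) - 137348/(14 - 1*(-559)) = 169136*(-1/257707) - 137348/(14 + 559) = -169136/257707 - 137348/573 = -35492455964/147666111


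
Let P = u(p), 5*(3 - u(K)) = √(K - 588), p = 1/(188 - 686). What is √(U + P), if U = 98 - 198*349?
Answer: √(-17112524004 - 498*I*√5833074)/498 ≈ 0.0092313 - 262.68*I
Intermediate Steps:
U = -69004 (U = 98 - 69102 = -69004)
p = -1/498 (p = 1/(-498) = -1/498 ≈ -0.0020080)
u(K) = 3 - √(-588 + K)/5 (u(K) = 3 - √(K - 588)/5 = 3 - √(-588 + K)/5)
P = 3 - I*√5833074/498 (P = 3 - √(-588 - 1/498)/5 = 3 - I*√5833074/498 ≈ 3.0 - 4.8498*I)
√(U + P) = √(-69004 + (3 - I*√5833074/498)) = √(-69001 - I*√5833074/498)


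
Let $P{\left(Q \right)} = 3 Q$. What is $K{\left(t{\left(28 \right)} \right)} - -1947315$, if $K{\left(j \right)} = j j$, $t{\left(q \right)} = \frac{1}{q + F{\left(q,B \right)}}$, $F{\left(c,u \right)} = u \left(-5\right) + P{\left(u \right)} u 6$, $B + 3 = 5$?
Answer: $\frac{15773251501}{8100} \approx 1.9473 \cdot 10^{6}$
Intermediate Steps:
$B = 2$ ($B = -3 + 5 = 2$)
$F{\left(c,u \right)} = - 5 u + 18 u^{2}$ ($F{\left(c,u \right)} = u \left(-5\right) + 3 u u 6 = - 5 u + 3 u^{2} \cdot 6 = - 5 u + 18 u^{2}$)
$t{\left(q \right)} = \frac{1}{62 + q}$ ($t{\left(q \right)} = \frac{1}{q + 2 \left(-5 + 18 \cdot 2\right)} = \frac{1}{q + 2 \left(-5 + 36\right)} = \frac{1}{q + 2 \cdot 31} = \frac{1}{q + 62} = \frac{1}{62 + q}$)
$K{\left(j \right)} = j^{2}$
$K{\left(t{\left(28 \right)} \right)} - -1947315 = \left(\frac{1}{62 + 28}\right)^{2} - -1947315 = \left(\frac{1}{90}\right)^{2} + 1947315 = \frac{1}{8100} + 1947315 = \frac{15773251501}{8100}$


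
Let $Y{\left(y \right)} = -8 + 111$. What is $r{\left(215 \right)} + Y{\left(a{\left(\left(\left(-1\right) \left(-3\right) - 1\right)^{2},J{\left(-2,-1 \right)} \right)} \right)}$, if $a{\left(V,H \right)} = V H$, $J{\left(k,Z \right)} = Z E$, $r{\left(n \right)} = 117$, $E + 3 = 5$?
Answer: $220$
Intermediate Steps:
$E = 2$ ($E = -3 + 5 = 2$)
$J{\left(k,Z \right)} = 2 Z$ ($J{\left(k,Z \right)} = Z 2 = 2 Z$)
$a{\left(V,H \right)} = H V$
$Y{\left(y \right)} = 103$
$r{\left(215 \right)} + Y{\left(a{\left(\left(\left(-1\right) \left(-3\right) - 1\right)^{2},J{\left(-2,-1 \right)} \right)} \right)} = 117 + 103 = 220$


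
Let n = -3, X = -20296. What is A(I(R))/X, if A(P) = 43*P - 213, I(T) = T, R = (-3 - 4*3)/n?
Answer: -1/10148 ≈ -9.8542e-5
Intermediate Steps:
R = 5 (R = (-3 - 4*3)/(-3) = (-3 - 12)*(-1/3) = -15*(-1/3) = 5)
A(P) = -213 + 43*P
A(I(R))/X = (-213 + 43*5)/(-20296) = (-213 + 215)*(-1/20296) = 2*(-1/20296) = -1/10148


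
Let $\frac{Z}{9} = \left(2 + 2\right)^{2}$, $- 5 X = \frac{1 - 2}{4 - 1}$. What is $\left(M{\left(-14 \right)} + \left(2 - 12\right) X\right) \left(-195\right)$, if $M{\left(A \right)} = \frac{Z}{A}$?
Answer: $\frac{14950}{7} \approx 2135.7$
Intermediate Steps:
$X = \frac{1}{15}$ ($X = - \frac{\left(1 - 2\right) \frac{1}{4 - 1}}{5} = - \frac{\left(-1\right) \frac{1}{3}}{5} = \left(- \frac{1}{5}\right) \left(- \frac{1}{3}\right) = \frac{1}{15} \approx 0.066667$)
$Z = 144$ ($Z = 9 \left(2 + 2\right)^{2} = 9 \cdot 4^{2} = 9 \cdot 16 = 144$)
$M{\left(A \right)} = \frac{144}{A}$
$\left(M{\left(-14 \right)} + \left(2 - 12\right) X\right) \left(-195\right) = \left(\frac{144}{-14} + \left(2 - 12\right) \frac{1}{15}\right) \left(-195\right) = \left(144 \left(- \frac{1}{14}\right) + \left(2 - 12\right) \frac{1}{15}\right) \left(-195\right) = \left(- \frac{72}{7} - \frac{2}{3}\right) \left(-195\right) = \left(- \frac{230}{21}\right) \left(-195\right) = \frac{14950}{7}$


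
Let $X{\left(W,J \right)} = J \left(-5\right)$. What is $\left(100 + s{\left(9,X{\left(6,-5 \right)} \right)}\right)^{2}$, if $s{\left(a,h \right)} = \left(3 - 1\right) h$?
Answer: $22500$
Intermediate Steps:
$X{\left(W,J \right)} = - 5 J$
$s{\left(a,h \right)} = 2 h$
$\left(100 + s{\left(9,X{\left(6,-5 \right)} \right)}\right)^{2} = \left(100 + 2 \left(\left(-5\right) \left(-5\right)\right)\right)^{2} = \left(100 + 2 \cdot 25\right)^{2} = \left(100 + 50\right)^{2} = 150^{2} = 22500$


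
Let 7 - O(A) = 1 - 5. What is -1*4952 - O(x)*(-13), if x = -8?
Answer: -4809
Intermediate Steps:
O(A) = 11 (O(A) = 7 - (1 - 5) = 7 - 1*(-4) = 7 + 4 = 11)
-1*4952 - O(x)*(-13) = -1*4952 - 11*(-13) = -4952 - 1*(-143) = -4952 + 143 = -4809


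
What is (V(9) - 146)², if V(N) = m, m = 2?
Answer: 20736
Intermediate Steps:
V(N) = 2
(V(9) - 146)² = (2 - 146)² = (-144)² = 20736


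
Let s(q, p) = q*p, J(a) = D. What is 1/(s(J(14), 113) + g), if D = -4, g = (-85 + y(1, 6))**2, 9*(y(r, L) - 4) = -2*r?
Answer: 81/497749 ≈ 0.00016273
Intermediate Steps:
y(r, L) = 4 - 2*r/9 (y(r, L) = 4 + (-2*r)/9 = 4 - 2*r/9)
g = 534361/81 (g = (-85 + (4 - 2/9*1))**2 = (-85 + (4 - 2/9))**2 = (-85 + 34/9)**2 = (-731/9)**2 = 534361/81 ≈ 6597.0)
J(a) = -4
s(q, p) = p*q
1/(s(J(14), 113) + g) = 1/(113*(-4) + 534361/81) = 1/(-452 + 534361/81) = 1/(497749/81) = 81/497749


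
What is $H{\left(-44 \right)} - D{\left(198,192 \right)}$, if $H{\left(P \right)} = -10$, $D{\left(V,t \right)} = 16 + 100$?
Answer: $-126$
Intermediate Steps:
$D{\left(V,t \right)} = 116$
$H{\left(-44 \right)} - D{\left(198,192 \right)} = -10 - 116 = -126$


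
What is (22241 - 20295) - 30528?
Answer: -28582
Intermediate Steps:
(22241 - 20295) - 30528 = 1946 - 30528 = -28582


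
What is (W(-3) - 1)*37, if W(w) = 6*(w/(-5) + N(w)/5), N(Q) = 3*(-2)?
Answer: -851/5 ≈ -170.20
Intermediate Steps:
N(Q) = -6
W(w) = -36/5 - 6*w/5 (W(w) = 6*(w/(-5) - 6/5) = 6*(w*(-1/5) - 6*1/5) = 6*(-w/5 - 6/5) = 6*(-6/5 - w/5) = -36/5 - 6*w/5)
(W(-3) - 1)*37 = ((-36/5 - 6/5*(-3)) - 1)*37 = ((-36/5 + 18/5) - 1)*37 = (-18/5 - 1)*37 = -23/5*37 = -851/5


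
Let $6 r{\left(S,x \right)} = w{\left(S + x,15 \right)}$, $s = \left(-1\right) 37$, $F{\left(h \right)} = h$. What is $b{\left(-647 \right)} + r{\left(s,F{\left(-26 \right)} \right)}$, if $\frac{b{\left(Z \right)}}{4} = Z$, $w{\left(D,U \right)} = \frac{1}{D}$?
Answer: $- \frac{978265}{378} \approx -2588.0$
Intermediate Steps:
$s = -37$
$b{\left(Z \right)} = 4 Z$
$r{\left(S,x \right)} = \frac{1}{6 \left(S + x\right)}$
$b{\left(-647 \right)} + r{\left(s,F{\left(-26 \right)} \right)} = 4 \left(-647\right) + \frac{1}{6 \left(-37 - 26\right)} = -2588 + \frac{1}{6 \left(-63\right)} = -2588 + \frac{1}{6} \left(- \frac{1}{63}\right) = -2588 - \frac{1}{378} = - \frac{978265}{378}$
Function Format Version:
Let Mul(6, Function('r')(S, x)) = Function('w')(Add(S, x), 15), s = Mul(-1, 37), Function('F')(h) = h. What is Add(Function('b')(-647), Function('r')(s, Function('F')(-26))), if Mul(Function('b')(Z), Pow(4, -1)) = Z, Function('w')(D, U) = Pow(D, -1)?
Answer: Rational(-978265, 378) ≈ -2588.0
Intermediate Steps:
s = -37
Function('b')(Z) = Mul(4, Z)
Function('r')(S, x) = Mul(Rational(1, 6), Pow(Add(S, x), -1))
Add(Function('b')(-647), Function('r')(s, Function('F')(-26))) = Add(Mul(4, -647), Mul(Rational(1, 6), Pow(Add(-37, -26), -1))) = Add(-2588, Mul(Rational(1, 6), Pow(-63, -1))) = Add(-2588, Mul(Rational(1, 6), Rational(-1, 63))) = Add(-2588, Rational(-1, 378)) = Rational(-978265, 378)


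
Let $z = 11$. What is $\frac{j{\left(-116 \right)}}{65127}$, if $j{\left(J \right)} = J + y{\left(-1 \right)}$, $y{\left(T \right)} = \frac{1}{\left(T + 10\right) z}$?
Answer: $- \frac{11483}{6447573} \approx -0.001781$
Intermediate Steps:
$y{\left(T \right)} = \frac{1}{11 \left(10 + T\right)}$ ($y{\left(T \right)} = \frac{1}{\left(T + 10\right) 11} = \frac{1}{10 + T} \frac{1}{11} = \frac{1}{11 \left(10 + T\right)}$)
$j{\left(J \right)} = \frac{1}{99} + J$ ($j{\left(J \right)} = J + \frac{1}{11 \left(10 - 1\right)} = J + \frac{1}{11 \cdot 9} = J + \frac{1}{11} \cdot \frac{1}{9} = J + \frac{1}{99} = \frac{1}{99} + J$)
$\frac{j{\left(-116 \right)}}{65127} = \frac{\frac{1}{99} - 116}{65127} = \left(- \frac{11483}{99}\right) \frac{1}{65127} = - \frac{11483}{6447573}$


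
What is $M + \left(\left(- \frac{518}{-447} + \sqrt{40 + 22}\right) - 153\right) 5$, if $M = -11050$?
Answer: $- \frac{5278715}{447} + 5 \sqrt{62} \approx -11770.0$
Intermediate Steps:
$M + \left(\left(- \frac{518}{-447} + \sqrt{40 + 22}\right) - 153\right) 5 = -11050 + \left(\left(- \frac{518}{-447} + \sqrt{40 + 22}\right) - 153\right) 5 = -11050 + \left(\left(\left(-518\right) \left(- \frac{1}{447}\right) + \sqrt{62}\right) - 153\right) 5 = -11050 + \left(\left(\frac{518}{447} + \sqrt{62}\right) - 153\right) 5 = -11050 + \left(- \frac{67873}{447} + \sqrt{62}\right) 5 = -11050 - \left(\frac{339365}{447} - 5 \sqrt{62}\right) = - \frac{5278715}{447} + 5 \sqrt{62}$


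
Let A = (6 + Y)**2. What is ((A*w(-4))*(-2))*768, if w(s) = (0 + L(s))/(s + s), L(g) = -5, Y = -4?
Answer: -3840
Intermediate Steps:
A = 4 (A = (6 - 4)**2 = 2**2 = 4)
w(s) = -5/(2*s) (w(s) = (0 - 5)/(s + s) = -5*1/(2*s) = -5/(2*s))
((A*w(-4))*(-2))*768 = ((4*(-5/2/(-4)))*(-2))*768 = ((4*(-5/2*(-1/4)))*(-2))*768 = ((4*(5/8))*(-2))*768 = ((5/2)*(-2))*768 = -5*768 = -3840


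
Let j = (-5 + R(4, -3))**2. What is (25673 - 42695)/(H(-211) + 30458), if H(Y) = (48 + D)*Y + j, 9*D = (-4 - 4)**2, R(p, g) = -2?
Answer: -153198/169907 ≈ -0.90166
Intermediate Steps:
D = 64/9 (D = (-4 - 4)**2/9 = (1/9)*(-8)**2 = (1/9)*64 = 64/9 ≈ 7.1111)
j = 49 (j = (-5 - 2)**2 = (-7)**2 = 49)
H(Y) = 49 + 496*Y/9 (H(Y) = (48 + 64/9)*Y + 49 = 496*Y/9 + 49 = 49 + 496*Y/9)
(25673 - 42695)/(H(-211) + 30458) = (25673 - 42695)/((49 + (496/9)*(-211)) + 30458) = -17022/((49 - 104656/9) + 30458) = -17022/(-104215/9 + 30458) = -17022/169907/9 = -17022*9/169907 = -153198/169907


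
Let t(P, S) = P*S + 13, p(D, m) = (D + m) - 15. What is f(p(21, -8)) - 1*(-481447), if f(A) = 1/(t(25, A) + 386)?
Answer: 168025004/349 ≈ 4.8145e+5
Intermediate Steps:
p(D, m) = -15 + D + m
t(P, S) = 13 + P*S
f(A) = 1/(399 + 25*A) (f(A) = 1/((13 + 25*A) + 386) = 1/(399 + 25*A))
f(p(21, -8)) - 1*(-481447) = 1/(399 + 25*(-15 + 21 - 8)) - 1*(-481447) = 1/(399 + 25*(-2)) + 481447 = 1/(399 - 50) + 481447 = 1/349 + 481447 = 168025004/349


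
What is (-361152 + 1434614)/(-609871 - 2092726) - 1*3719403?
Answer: -245171913733/65917 ≈ -3.7194e+6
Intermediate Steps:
(-361152 + 1434614)/(-609871 - 2092726) - 1*3719403 = 1073462/(-2702597) - 3719403 = 1073462*(-1/2702597) - 3719403 = -26182/65917 - 3719403 = -245171913733/65917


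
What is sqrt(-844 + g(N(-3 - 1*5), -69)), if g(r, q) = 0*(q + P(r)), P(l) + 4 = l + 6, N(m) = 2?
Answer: 2*I*sqrt(211) ≈ 29.052*I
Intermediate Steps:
P(l) = 2 + l (P(l) = -4 + (l + 6) = -4 + (6 + l) = 2 + l)
g(r, q) = 0 (g(r, q) = 0*(q + (2 + r)) = 0*(2 + q + r) = 0)
sqrt(-844 + g(N(-3 - 1*5), -69)) = sqrt(-844 + 0) = sqrt(-844) = 2*I*sqrt(211)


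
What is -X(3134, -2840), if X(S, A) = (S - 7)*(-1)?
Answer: 3127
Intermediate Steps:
X(S, A) = 7 - S (X(S, A) = (-7 + S)*(-1) = 7 - S)
-X(3134, -2840) = -(7 - 1*3134) = -(7 - 3134) = -1*(-3127) = 3127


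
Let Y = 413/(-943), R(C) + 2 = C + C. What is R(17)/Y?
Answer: -30176/413 ≈ -73.065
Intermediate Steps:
R(C) = -2 + 2*C (R(C) = -2 + (C + C) = -2 + 2*C)
Y = -413/943 (Y = 413*(-1/943) = -413/943 ≈ -0.43796)
R(17)/Y = (-2 + 2*17)/(-413/943) = (-2 + 34)*(-943/413) = 32*(-943/413) = -30176/413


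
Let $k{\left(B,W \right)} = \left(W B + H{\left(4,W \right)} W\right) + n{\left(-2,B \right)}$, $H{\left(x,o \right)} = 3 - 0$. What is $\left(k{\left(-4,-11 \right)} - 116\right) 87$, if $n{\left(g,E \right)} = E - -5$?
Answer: $-9048$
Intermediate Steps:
$H{\left(x,o \right)} = 3$ ($H{\left(x,o \right)} = 3 + 0 = 3$)
$n{\left(g,E \right)} = 5 + E$ ($n{\left(g,E \right)} = E + 5 = 5 + E$)
$k{\left(B,W \right)} = 5 + B + 3 W + B W$ ($k{\left(B,W \right)} = \left(W B + 3 W\right) + \left(5 + B\right) = \left(B W + 3 W\right) + \left(5 + B\right) = \left(3 W + B W\right) + \left(5 + B\right) = 5 + B + 3 W + B W$)
$\left(k{\left(-4,-11 \right)} - 116\right) 87 = \left(\left(5 - 4 + 3 \left(-11\right) - -44\right) - 116\right) 87 = \left(\left(5 - 4 - 33 + 44\right) - 116\right) 87 = \left(12 - 116\right) 87 = \left(-104\right) 87 = -9048$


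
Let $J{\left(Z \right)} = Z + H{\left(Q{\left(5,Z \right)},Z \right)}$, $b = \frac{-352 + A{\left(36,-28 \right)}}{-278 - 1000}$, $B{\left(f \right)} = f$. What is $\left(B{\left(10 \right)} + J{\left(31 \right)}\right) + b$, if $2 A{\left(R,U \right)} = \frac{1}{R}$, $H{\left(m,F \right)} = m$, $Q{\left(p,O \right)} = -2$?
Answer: $\frac{3613967}{92016} \approx 39.275$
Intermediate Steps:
$A{\left(R,U \right)} = \frac{1}{2 R}$
$b = \frac{25343}{92016}$ ($b = \frac{-352 + \frac{1}{2 \cdot 36}}{-278 - 1000} = \frac{-352 + \frac{1}{2} \cdot \frac{1}{36}}{-1278} = \left(-352 + \frac{1}{72}\right) \left(- \frac{1}{1278}\right) = \left(- \frac{25343}{72}\right) \left(- \frac{1}{1278}\right) = \frac{25343}{92016} \approx 0.27542$)
$J{\left(Z \right)} = -2 + Z$ ($J{\left(Z \right)} = Z - 2 = -2 + Z$)
$\left(B{\left(10 \right)} + J{\left(31 \right)}\right) + b = \left(10 + \left(-2 + 31\right)\right) + \frac{25343}{92016} = \left(10 + 29\right) + \frac{25343}{92016} = 39 + \frac{25343}{92016} = \frac{3613967}{92016}$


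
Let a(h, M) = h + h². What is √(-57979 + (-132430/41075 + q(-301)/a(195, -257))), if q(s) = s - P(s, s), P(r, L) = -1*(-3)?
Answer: I*√291632122968557865/2242695 ≈ 240.79*I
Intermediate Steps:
P(r, L) = 3
q(s) = -3 + s (q(s) = s - 1*3 = s - 3 = -3 + s)
√(-57979 + (-132430/41075 + q(-301)/a(195, -257))) = √(-57979 + (-132430/41075 + (-3 - 301)/((195*(1 + 195))))) = √(-57979 + (-132430*1/41075 - 304/(195*196))) = √(-57979 + (-26486/8215 - 304/38220)) = √(-57979 + (-26486/8215 - 304*1/38220)) = √(-57979 + (-26486/8215 - 76/9555)) = √(-57979 - 50739614/15698865) = √(-910255233449/15698865) = I*√291632122968557865/2242695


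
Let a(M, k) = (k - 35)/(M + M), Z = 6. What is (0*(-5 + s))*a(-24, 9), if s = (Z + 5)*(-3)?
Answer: 0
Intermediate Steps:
a(M, k) = (-35 + k)/(2*M) (a(M, k) = (-35 + k)/((2*M)) = (-35 + k)*(1/(2*M)) = (-35 + k)/(2*M))
s = -33 (s = (6 + 5)*(-3) = 11*(-3) = -33)
(0*(-5 + s))*a(-24, 9) = (0*(-5 - 33))*((1/2)*(-35 + 9)/(-24)) = (0*(-38))*((1/2)*(-1/24)*(-26)) = 0*(13/24) = 0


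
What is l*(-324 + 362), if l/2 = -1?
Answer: -76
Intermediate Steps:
l = -2 (l = 2*(-1) = -2)
l*(-324 + 362) = -2*(-324 + 362) = -2*38 = -76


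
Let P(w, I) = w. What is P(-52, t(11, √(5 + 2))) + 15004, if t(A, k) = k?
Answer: 14952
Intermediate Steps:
P(-52, t(11, √(5 + 2))) + 15004 = -52 + 15004 = 14952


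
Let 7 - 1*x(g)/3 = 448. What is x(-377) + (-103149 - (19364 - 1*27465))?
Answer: -96371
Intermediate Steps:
x(g) = -1323 (x(g) = 21 - 3*448 = 21 - 1344 = -1323)
x(-377) + (-103149 - (19364 - 1*27465)) = -1323 + (-103149 - (19364 - 1*27465)) = -1323 + (-103149 - (19364 - 27465)) = -1323 + (-103149 - 1*(-8101)) = -1323 + (-103149 + 8101) = -1323 - 95048 = -96371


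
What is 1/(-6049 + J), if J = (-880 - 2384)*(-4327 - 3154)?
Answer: 1/24411935 ≈ 4.0964e-8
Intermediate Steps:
J = 24417984 (J = -3264*(-7481) = 24417984)
1/(-6049 + J) = 1/(-6049 + 24417984) = 1/24411935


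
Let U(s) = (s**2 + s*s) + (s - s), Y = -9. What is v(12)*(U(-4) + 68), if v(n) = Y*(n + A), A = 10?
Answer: -19800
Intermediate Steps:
v(n) = -90 - 9*n (v(n) = -9*(n + 10) = -9*(10 + n) = -90 - 9*n)
U(s) = 2*s**2 (U(s) = (s**2 + s**2) + 0 = 2*s**2 + 0 = 2*s**2)
v(12)*(U(-4) + 68) = (-90 - 9*12)*(2*(-4)**2 + 68) = (-90 - 108)*(2*16 + 68) = -198*(32 + 68) = -198*100 = -19800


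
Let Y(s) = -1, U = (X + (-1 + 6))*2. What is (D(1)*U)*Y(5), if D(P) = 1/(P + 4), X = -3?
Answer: -⅘ ≈ -0.80000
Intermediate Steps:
U = 4 (U = (-3 + (-1 + 6))*2 = (-3 + 5)*2 = 2*2 = 4)
D(P) = 1/(4 + P)
(D(1)*U)*Y(5) = (4/(4 + 1))*(-1) = (4/5)*(-1) = ((⅕)*4)*(-1) = (⅘)*(-1) = -⅘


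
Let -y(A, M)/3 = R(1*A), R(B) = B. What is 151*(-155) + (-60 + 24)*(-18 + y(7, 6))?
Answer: -22001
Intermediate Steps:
y(A, M) = -3*A
151*(-155) + (-60 + 24)*(-18 + y(7, 6)) = 151*(-155) + (-60 + 24)*(-18 - 3*7) = -23405 - 36*(-18 - 21) = -23405 - 36*(-39) = -23405 + 1404 = -22001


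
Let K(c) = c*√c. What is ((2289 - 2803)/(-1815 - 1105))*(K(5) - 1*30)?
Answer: -771/146 + 257*√5/292 ≈ -3.3128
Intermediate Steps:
K(c) = c^(3/2)
((2289 - 2803)/(-1815 - 1105))*(K(5) - 1*30) = ((2289 - 2803)/(-1815 - 1105))*(5^(3/2) - 1*30) = (-514/(-2920))*(5*√5 - 30) = (-514*(-1/2920))*(-30 + 5*√5) = 257*(-30 + 5*√5)/1460 = -771/146 + 257*√5/292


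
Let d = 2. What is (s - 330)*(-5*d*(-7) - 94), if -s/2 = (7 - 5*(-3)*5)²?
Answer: 330672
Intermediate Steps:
s = -13448 (s = -2*(7 - 5*(-3)*5)² = -2*(7 + 15*5)² = -2*(7 + 75)² = -2*82² = -2*6724 = -13448)
(s - 330)*(-5*d*(-7) - 94) = (-13448 - 330)*(-5*2*(-7) - 94) = -13778*(-10*(-7) - 94) = -13778*(70 - 94) = -13778*(-24) = 330672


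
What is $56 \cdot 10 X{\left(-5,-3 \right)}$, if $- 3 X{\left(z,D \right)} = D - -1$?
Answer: $\frac{1120}{3} \approx 373.33$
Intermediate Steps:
$X{\left(z,D \right)} = - \frac{1}{3} - \frac{D}{3}$ ($X{\left(z,D \right)} = - \frac{D - -1}{3} = - \frac{D + 1}{3} = - \frac{1 + D}{3} = - \frac{1}{3} - \frac{D}{3}$)
$56 \cdot 10 X{\left(-5,-3 \right)} = 56 \cdot 10 \left(- \frac{1}{3} - -1\right) = 56 \cdot 10 \left(- \frac{1}{3} + 1\right) = 56 \cdot 10 \cdot \frac{2}{3} = 56 \cdot \frac{20}{3} = \frac{1120}{3}$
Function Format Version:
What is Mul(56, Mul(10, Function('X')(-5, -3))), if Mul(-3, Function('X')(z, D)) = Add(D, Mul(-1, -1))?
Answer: Rational(1120, 3) ≈ 373.33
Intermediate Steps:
Function('X')(z, D) = Add(Rational(-1, 3), Mul(Rational(-1, 3), D)) (Function('X')(z, D) = Mul(Rational(-1, 3), Add(D, Mul(-1, -1))) = Mul(Rational(-1, 3), Add(D, 1)) = Mul(Rational(-1, 3), Add(1, D)) = Add(Rational(-1, 3), Mul(Rational(-1, 3), D)))
Mul(56, Mul(10, Function('X')(-5, -3))) = Mul(56, Mul(10, Add(Rational(-1, 3), Mul(Rational(-1, 3), -3)))) = Mul(56, Mul(10, Add(Rational(-1, 3), 1))) = Mul(56, Mul(10, Rational(2, 3))) = Mul(56, Rational(20, 3)) = Rational(1120, 3)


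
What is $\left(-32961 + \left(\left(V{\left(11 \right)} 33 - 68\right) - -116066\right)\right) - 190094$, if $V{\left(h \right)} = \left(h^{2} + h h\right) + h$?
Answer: $-98708$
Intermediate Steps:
$V{\left(h \right)} = h + 2 h^{2}$ ($V{\left(h \right)} = \left(h^{2} + h^{2}\right) + h = 2 h^{2} + h = h + 2 h^{2}$)
$\left(-32961 + \left(\left(V{\left(11 \right)} 33 - 68\right) - -116066\right)\right) - 190094 = \left(-32961 - \left(-115998 - 11 \left(1 + 2 \cdot 11\right) 33\right)\right) - 190094 = \left(-32961 + \left(\left(11 \left(1 + 22\right) 33 - 68\right) + 116066\right)\right) - 190094 = \left(-32961 + \left(\left(11 \cdot 23 \cdot 33 - 68\right) + 116066\right)\right) - 190094 = \left(-32961 + \left(\left(253 \cdot 33 - 68\right) + 116066\right)\right) - 190094 = \left(-32961 + \left(\left(8349 - 68\right) + 116066\right)\right) - 190094 = \left(-32961 + \left(8281 + 116066\right)\right) - 190094 = \left(-32961 + 124347\right) - 190094 = 91386 - 190094 = -98708$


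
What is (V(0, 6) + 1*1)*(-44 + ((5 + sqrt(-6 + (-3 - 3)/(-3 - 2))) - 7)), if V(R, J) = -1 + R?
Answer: 0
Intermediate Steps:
(V(0, 6) + 1*1)*(-44 + ((5 + sqrt(-6 + (-3 - 3)/(-3 - 2))) - 7)) = ((-1 + 0) + 1*1)*(-44 + ((5 + sqrt(-6 + (-3 - 3)/(-3 - 2))) - 7)) = (-1 + 1)*(-44 + ((5 + sqrt(-6 - 6/(-5))) - 7)) = 0*(-44 + ((5 + sqrt(-6 - 6*(-1/5))) - 7)) = 0*(-44 + ((5 + sqrt(-6 + 6/5)) - 7)) = 0*(-44 + ((5 + sqrt(-24/5)) - 7)) = 0*(-44 + ((5 + 2*I*sqrt(30)/5) - 7)) = 0*(-44 + (-2 + 2*I*sqrt(30)/5)) = 0*(-46 + 2*I*sqrt(30)/5) = 0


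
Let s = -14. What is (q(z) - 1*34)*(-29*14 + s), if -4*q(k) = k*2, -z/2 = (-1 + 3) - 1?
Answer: 13860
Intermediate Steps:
z = -2 (z = -2*((-1 + 3) - 1) = -2*(2 - 1) = -2*1 = -2)
q(k) = -k/2 (q(k) = -k*2/4 = -k/2)
(q(z) - 1*34)*(-29*14 + s) = (-½*(-2) - 1*34)*(-29*14 - 14) = (1 - 34)*(-406 - 14) = -33*(-420) = 13860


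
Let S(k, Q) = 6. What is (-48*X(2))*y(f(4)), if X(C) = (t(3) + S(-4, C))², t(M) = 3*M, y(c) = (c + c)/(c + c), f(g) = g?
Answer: -10800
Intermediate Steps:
y(c) = 1 (y(c) = (2*c)/((2*c)) = (2*c)*(1/(2*c)) = 1)
X(C) = 225 (X(C) = (3*3 + 6)² = (9 + 6)² = 15² = 225)
(-48*X(2))*y(f(4)) = -48*225*1 = -10800*1 = -10800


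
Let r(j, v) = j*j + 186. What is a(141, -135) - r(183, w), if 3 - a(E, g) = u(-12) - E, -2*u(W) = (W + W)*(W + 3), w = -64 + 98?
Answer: -33423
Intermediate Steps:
w = 34
r(j, v) = 186 + j² (r(j, v) = j² + 186 = 186 + j²)
u(W) = -W*(3 + W) (u(W) = -(W + W)*(W + 3)/2 = -2*W*(3 + W)/2 = -W*(3 + W))
a(E, g) = 111 + E (a(E, g) = 3 - (-1*(-12)*(3 - 12) - E) = 3 - (-1*(-12)*(-9) - E) = 3 - (-108 - E) = 3 + (108 + E) = 111 + E)
a(141, -135) - r(183, w) = (111 + 141) - (186 + 183²) = 252 - (186 + 33489) = 252 - 1*33675 = 252 - 33675 = -33423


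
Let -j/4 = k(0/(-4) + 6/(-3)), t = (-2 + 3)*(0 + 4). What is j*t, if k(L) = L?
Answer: 32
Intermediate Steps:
t = 4 (t = 1*4 = 4)
j = 8 (j = -4*(0/(-4) + 6/(-3)) = -4*(0*(-¼) + 6*(-⅓)) = -4*(0 - 2) = -4*(-2) = 8)
j*t = 8*4 = 32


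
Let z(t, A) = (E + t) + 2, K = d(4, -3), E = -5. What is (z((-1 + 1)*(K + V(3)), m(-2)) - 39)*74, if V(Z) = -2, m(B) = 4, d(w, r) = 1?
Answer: -3108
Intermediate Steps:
K = 1
z(t, A) = -3 + t (z(t, A) = (-5 + t) + 2 = -3 + t)
(z((-1 + 1)*(K + V(3)), m(-2)) - 39)*74 = ((-3 + (-1 + 1)*(1 - 2)) - 39)*74 = ((-3 + 0*(-1)) - 39)*74 = ((-3 + 0) - 39)*74 = (-3 - 39)*74 = -42*74 = -3108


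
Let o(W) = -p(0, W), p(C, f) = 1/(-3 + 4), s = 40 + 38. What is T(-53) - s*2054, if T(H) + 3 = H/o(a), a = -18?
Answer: -160162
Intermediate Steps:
s = 78
p(C, f) = 1 (p(C, f) = 1/1 = 1)
o(W) = -1 (o(W) = -1*1 = -1)
T(H) = -3 - H (T(H) = -3 + H/(-1) = -3 + H*(-1) = -3 - H)
T(-53) - s*2054 = (-3 - 1*(-53)) - 78*2054 = (-3 + 53) - 1*160212 = 50 - 160212 = -160162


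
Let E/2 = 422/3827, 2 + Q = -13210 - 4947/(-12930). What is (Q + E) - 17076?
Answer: -499571530197/16494370 ≈ -30287.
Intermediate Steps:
Q = -56942071/4310 (Q = -2 + (-13210 - 4947/(-12930)) = -2 + (-13210 - 4947*(-1)/12930) = -2 + (-13210 - 1*(-1649/4310)) = -2 + (-13210 + 1649/4310) = -2 - 56933451/4310 = -56942071/4310 ≈ -13212.)
E = 844/3827 (E = 2*(422/3827) = 844/3827 ≈ 0.22054)
(Q + E) - 17076 = (-56942071/4310 + 844/3827) - 17076 = -217913668077/16494370 - 17076 = -499571530197/16494370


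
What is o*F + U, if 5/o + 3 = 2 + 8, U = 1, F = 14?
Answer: 11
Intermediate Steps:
o = 5/7 (o = 5/(-3 + (2 + 8)) = 5/(-3 + 10) = 5/7 ≈ 0.71429)
o*F + U = (5/7)*14 + 1 = 10 + 1 = 11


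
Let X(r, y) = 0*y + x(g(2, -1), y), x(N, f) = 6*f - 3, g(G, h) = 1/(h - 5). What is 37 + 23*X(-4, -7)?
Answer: -998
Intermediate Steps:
g(G, h) = 1/(-5 + h)
x(N, f) = -3 + 6*f
X(r, y) = -3 + 6*y (X(r, y) = 0*y + (-3 + 6*y) = 0 + (-3 + 6*y) = -3 + 6*y)
37 + 23*X(-4, -7) = 37 + 23*(-3 + 6*(-7)) = 37 + 23*(-3 - 42) = 37 + 23*(-45) = 37 - 1035 = -998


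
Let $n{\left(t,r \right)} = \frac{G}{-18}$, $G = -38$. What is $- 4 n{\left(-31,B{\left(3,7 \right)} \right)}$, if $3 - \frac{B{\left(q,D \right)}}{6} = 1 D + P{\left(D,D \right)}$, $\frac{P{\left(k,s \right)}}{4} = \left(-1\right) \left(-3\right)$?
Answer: $- \frac{76}{9} \approx -8.4444$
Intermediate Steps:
$P{\left(k,s \right)} = 12$ ($P{\left(k,s \right)} = 4 \left(\left(-1\right) \left(-3\right)\right) = 4 \cdot 3 = 12$)
$B{\left(q,D \right)} = -54 - 6 D$ ($B{\left(q,D \right)} = 18 - 6 \left(1 D + 12\right) = 18 - 6 \left(D + 12\right) = 18 - 6 \left(12 + D\right) = 18 - \left(72 + 6 D\right) = -54 - 6 D$)
$n{\left(t,r \right)} = \frac{19}{9}$ ($n{\left(t,r \right)} = - \frac{38}{-18} = \left(-38\right) \left(- \frac{1}{18}\right) = \frac{19}{9}$)
$- 4 n{\left(-31,B{\left(3,7 \right)} \right)} = \left(-4\right) \frac{19}{9} = - \frac{76}{9}$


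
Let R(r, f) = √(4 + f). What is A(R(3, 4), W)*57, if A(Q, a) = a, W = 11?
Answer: 627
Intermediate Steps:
A(R(3, 4), W)*57 = 11*57 = 627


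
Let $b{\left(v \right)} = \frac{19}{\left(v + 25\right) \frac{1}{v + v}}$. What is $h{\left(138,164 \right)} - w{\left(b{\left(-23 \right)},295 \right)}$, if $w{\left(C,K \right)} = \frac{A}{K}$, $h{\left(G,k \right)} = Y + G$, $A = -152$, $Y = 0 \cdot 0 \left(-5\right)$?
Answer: $\frac{40862}{295} \approx 138.52$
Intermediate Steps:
$Y = 0$ ($Y = 0 \left(-5\right) = 0$)
$h{\left(G,k \right)} = G$ ($h{\left(G,k \right)} = 0 + G = G$)
$b{\left(v \right)} = \frac{38 v}{25 + v}$ ($b{\left(v \right)} = \frac{19}{\left(25 + v\right) \frac{1}{2 v}} = \frac{19}{\frac{1}{2} \frac{1}{v} \left(25 + v\right)} = 19 \frac{2 v}{25 + v} = \frac{38 v}{25 + v}$)
$w{\left(C,K \right)} = - \frac{152}{K}$
$h{\left(138,164 \right)} - w{\left(b{\left(-23 \right)},295 \right)} = 138 - - \frac{152}{295} = 138 + \frac{152}{295} = \frac{40862}{295}$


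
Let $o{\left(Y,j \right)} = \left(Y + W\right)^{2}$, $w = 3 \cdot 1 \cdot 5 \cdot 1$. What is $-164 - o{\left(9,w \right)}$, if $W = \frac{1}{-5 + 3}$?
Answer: $- \frac{945}{4} \approx -236.25$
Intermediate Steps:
$w = 15$ ($w = 3 \cdot 5 = 15$)
$W = - \frac{1}{2}$ ($W = \frac{1}{-2} = - \frac{1}{2} \approx -0.5$)
$o{\left(Y,j \right)} = \left(- \frac{1}{2} + Y\right)^{2}$ ($o{\left(Y,j \right)} = \left(Y - \frac{1}{2}\right)^{2} = \left(- \frac{1}{2} + Y\right)^{2}$)
$-164 - o{\left(9,w \right)} = -164 - \frac{\left(-1 + 2 \cdot 9\right)^{2}}{4} = -164 - \frac{\left(-1 + 18\right)^{2}}{4} = -164 - \frac{17^{2}}{4} = -164 - \frac{1}{4} \cdot 289 = -164 - \frac{289}{4} = - \frac{945}{4}$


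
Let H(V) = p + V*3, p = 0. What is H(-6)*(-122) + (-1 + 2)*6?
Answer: 2202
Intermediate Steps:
H(V) = 3*V (H(V) = 0 + V*3 = 0 + 3*V = 3*V)
H(-6)*(-122) + (-1 + 2)*6 = (3*(-6))*(-122) + (-1 + 2)*6 = -18*(-122) + 1*6 = 2196 + 6 = 2202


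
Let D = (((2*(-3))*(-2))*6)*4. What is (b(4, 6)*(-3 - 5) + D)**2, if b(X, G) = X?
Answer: 65536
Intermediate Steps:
D = 288 (D = (-6*(-2)*6)*4 = (12*6)*4 = 72*4 = 288)
(b(4, 6)*(-3 - 5) + D)**2 = (4*(-3 - 5) + 288)**2 = (4*(-8) + 288)**2 = (-32 + 288)**2 = 256**2 = 65536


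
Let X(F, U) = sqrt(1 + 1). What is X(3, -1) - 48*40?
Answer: -1920 + sqrt(2) ≈ -1918.6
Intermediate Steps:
X(F, U) = sqrt(2)
X(3, -1) - 48*40 = sqrt(2) - 48*40 = sqrt(2) - 1920 = -1920 + sqrt(2)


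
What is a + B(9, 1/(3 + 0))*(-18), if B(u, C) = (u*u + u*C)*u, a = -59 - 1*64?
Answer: -13731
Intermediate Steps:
a = -123 (a = -59 - 64 = -123)
B(u, C) = u*(u² + C*u) (B(u, C) = (u² + C*u)*u = u*(u² + C*u))
a + B(9, 1/(3 + 0))*(-18) = -123 + (9²*(1/(3 + 0) + 9))*(-18) = -123 + (81*(1/3 + 9))*(-18) = -123 + (81*(⅓ + 9))*(-18) = -123 + (81*(28/3))*(-18) = -123 + 756*(-18) = -123 - 13608 = -13731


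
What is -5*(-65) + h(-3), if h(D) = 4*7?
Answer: 353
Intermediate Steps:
h(D) = 28
-5*(-65) + h(-3) = -5*(-65) + 28 = 325 + 28 = 353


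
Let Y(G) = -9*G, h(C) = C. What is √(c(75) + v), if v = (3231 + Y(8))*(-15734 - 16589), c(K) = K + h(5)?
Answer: I*√102108277 ≈ 10105.0*I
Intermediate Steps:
c(K) = 5 + K (c(K) = K + 5 = 5 + K)
v = -102108357 (v = (3231 - 9*8)*(-15734 - 16589) = (3231 - 72)*(-32323) = 3159*(-32323) = -102108357)
√(c(75) + v) = √((5 + 75) - 102108357) = √(80 - 102108357) = √(-102108277) = I*√102108277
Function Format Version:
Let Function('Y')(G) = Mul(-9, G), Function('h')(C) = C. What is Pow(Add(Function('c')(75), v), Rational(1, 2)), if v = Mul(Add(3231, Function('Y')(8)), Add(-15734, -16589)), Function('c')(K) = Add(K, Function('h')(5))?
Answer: Mul(I, Pow(102108277, Rational(1, 2))) ≈ Mul(10105., I)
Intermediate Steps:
Function('c')(K) = Add(5, K) (Function('c')(K) = Add(K, 5) = Add(5, K))
v = -102108357 (v = Mul(Add(3231, Mul(-9, 8)), Add(-15734, -16589)) = Mul(Add(3231, -72), -32323) = Mul(3159, -32323) = -102108357)
Pow(Add(Function('c')(75), v), Rational(1, 2)) = Pow(Add(Add(5, 75), -102108357), Rational(1, 2)) = Pow(Add(80, -102108357), Rational(1, 2)) = Pow(-102108277, Rational(1, 2)) = Mul(I, Pow(102108277, Rational(1, 2)))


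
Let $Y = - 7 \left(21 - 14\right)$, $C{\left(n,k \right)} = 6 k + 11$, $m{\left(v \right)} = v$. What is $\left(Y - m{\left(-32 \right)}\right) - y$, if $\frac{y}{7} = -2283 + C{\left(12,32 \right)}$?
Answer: $14543$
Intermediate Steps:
$C{\left(n,k \right)} = 11 + 6 k$
$Y = -49$ ($Y = \left(-7\right) 7 = -49$)
$y = -14560$ ($y = 7 \left(-2283 + \left(11 + 6 \cdot 32\right)\right) = 7 \left(-2283 + \left(11 + 192\right)\right) = 7 \left(-2283 + 203\right) = 7 \left(-2080\right) = -14560$)
$\left(Y - m{\left(-32 \right)}\right) - y = \left(-49 - -32\right) - -14560 = \left(-49 + 32\right) + 14560 = -17 + 14560 = 14543$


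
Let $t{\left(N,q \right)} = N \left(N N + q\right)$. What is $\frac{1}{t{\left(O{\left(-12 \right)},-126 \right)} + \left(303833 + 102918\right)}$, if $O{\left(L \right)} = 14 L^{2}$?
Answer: $\frac{1}{8193692831} \approx 1.2205 \cdot 10^{-10}$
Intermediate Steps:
$t{\left(N,q \right)} = N \left(q + N^{2}\right)$ ($t{\left(N,q \right)} = N \left(N^{2} + q\right) = N \left(q + N^{2}\right)$)
$\frac{1}{t{\left(O{\left(-12 \right)},-126 \right)} + \left(303833 + 102918\right)} = \frac{1}{14 \left(-12\right)^{2} \left(-126 + \left(14 \left(-12\right)^{2}\right)^{2}\right) + \left(303833 + 102918\right)} = \frac{1}{14 \cdot 144 \left(-126 + \left(14 \cdot 144\right)^{2}\right) + 406751} = \frac{1}{2016 \left(-126 + 2016^{2}\right) + 406751} = \frac{1}{2016 \left(-126 + 4064256\right) + 406751} = \frac{1}{2016 \cdot 4064130 + 406751} = \frac{1}{8193286080 + 406751} = \frac{1}{8193692831}$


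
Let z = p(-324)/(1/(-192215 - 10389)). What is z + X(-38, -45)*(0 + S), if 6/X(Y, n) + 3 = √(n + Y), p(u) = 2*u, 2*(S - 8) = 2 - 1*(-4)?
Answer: 6039219933/46 - 33*I*√83/46 ≈ 1.3129e+8 - 6.5357*I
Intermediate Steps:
S = 11 (S = 8 + (2 - 1*(-4))/2 = 8 + (2 + 4)/2 = 8 + (½)*6 = 8 + 3 = 11)
z = 131287392 (z = (2*(-324))/(1/(-192215 - 10389)) = -648/(1/(-202604)) = -648/(-1/202604) = -648*(-202604) = 131287392)
X(Y, n) = 6/(-3 + √(Y + n)) (X(Y, n) = 6/(-3 + √(n + Y)) = 6/(-3 + √(Y + n)))
z + X(-38, -45)*(0 + S) = 131287392 + (6/(-3 + √(-38 - 45)))*(0 + 11) = 131287392 + (6/(-3 + √(-83)))*11 = 131287392 + (6/(-3 + I*√83))*11 = 131287392 + 66/(-3 + I*√83)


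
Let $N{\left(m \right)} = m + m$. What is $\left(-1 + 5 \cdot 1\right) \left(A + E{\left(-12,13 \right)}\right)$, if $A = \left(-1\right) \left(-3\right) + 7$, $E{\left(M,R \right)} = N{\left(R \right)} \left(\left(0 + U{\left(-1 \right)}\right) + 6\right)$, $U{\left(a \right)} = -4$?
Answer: $248$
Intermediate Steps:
$N{\left(m \right)} = 2 m$
$E{\left(M,R \right)} = 4 R$ ($E{\left(M,R \right)} = 2 R \left(\left(0 - 4\right) + 6\right) = 2 R \left(-4 + 6\right) = 2 R 2 = 4 R$)
$A = 10$ ($A = 3 + 7 = 10$)
$\left(-1 + 5 \cdot 1\right) \left(A + E{\left(-12,13 \right)}\right) = \left(-1 + 5 \cdot 1\right) \left(10 + 4 \cdot 13\right) = \left(-1 + 5\right) \left(10 + 52\right) = 4 \cdot 62 = 248$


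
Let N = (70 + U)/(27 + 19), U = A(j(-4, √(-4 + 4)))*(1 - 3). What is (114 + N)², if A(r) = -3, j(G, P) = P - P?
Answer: 7075600/529 ≈ 13375.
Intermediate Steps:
j(G, P) = 0
U = 6 (U = -3*(1 - 3) = -3*(-2) = 6)
N = 38/23 (N = (70 + 6)/(27 + 19) = 76/46 = 76*(1/46) = 38/23 ≈ 1.6522)
(114 + N)² = (114 + 38/23)² = (2660/23)² = 7075600/529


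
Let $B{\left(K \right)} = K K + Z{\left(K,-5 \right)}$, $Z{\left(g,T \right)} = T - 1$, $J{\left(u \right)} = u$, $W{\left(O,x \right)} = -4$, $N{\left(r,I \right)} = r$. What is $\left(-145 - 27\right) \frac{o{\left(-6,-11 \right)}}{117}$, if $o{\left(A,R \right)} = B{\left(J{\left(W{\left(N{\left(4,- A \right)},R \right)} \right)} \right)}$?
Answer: $- \frac{1720}{117} \approx -14.701$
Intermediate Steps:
$Z{\left(g,T \right)} = -1 + T$
$B{\left(K \right)} = -6 + K^{2}$ ($B{\left(K \right)} = K K - 6 = K^{2} - 6 = -6 + K^{2}$)
$o{\left(A,R \right)} = 10$ ($o{\left(A,R \right)} = -6 + \left(-4\right)^{2} = -6 + 16 = 10$)
$\left(-145 - 27\right) \frac{o{\left(-6,-11 \right)}}{117} = \left(-145 - 27\right) \frac{10}{117} = - 172 \cdot 10 \cdot \frac{1}{117} = \left(-172\right) \frac{10}{117} = - \frac{1720}{117}$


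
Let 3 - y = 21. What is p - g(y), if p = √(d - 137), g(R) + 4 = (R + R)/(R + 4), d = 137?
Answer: 10/7 ≈ 1.4286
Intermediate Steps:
y = -18 (y = 3 - 1*21 = 3 - 21 = -18)
g(R) = -4 + 2*R/(4 + R) (g(R) = -4 + (R + R)/(R + 4) = -4 + (2*R)/(4 + R) = -4 + 2*R/(4 + R))
p = 0 (p = √(137 - 137) = √0 = 0)
p - g(y) = 0 - 2*(-8 - 1*(-18))/(4 - 18) = 0 - 2*(-8 + 18)/(-14) = 0 - 2*(-1)*10/14 = 0 - 1*(-10/7) = 0 + 10/7 = 10/7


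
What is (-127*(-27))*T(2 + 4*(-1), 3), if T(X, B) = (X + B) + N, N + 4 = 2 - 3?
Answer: -13716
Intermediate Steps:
N = -5 (N = -4 + (2 - 3) = -4 - 1 = -5)
T(X, B) = -5 + B + X (T(X, B) = (X + B) - 5 = (B + X) - 5 = -5 + B + X)
(-127*(-27))*T(2 + 4*(-1), 3) = (-127*(-27))*(-5 + 3 + (2 + 4*(-1))) = 3429*(-5 + 3 + (2 - 4)) = 3429*(-5 + 3 - 2) = 3429*(-4) = -13716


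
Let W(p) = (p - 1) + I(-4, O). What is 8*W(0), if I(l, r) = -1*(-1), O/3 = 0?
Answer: 0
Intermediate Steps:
O = 0 (O = 3*0 = 0)
I(l, r) = 1
W(p) = p (W(p) = (p - 1) + 1 = (-1 + p) + 1 = p)
8*W(0) = 8*0 = 0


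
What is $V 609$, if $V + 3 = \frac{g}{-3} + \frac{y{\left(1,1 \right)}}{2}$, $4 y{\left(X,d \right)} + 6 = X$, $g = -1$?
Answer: $- \frac{16037}{8} \approx -2004.6$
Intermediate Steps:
$y{\left(X,d \right)} = - \frac{3}{2} + \frac{X}{4}$
$V = - \frac{79}{24}$ ($V = -3 + \left(- \frac{1}{-3} + \frac{- \frac{3}{2} + \frac{1}{4} \cdot 1}{2}\right) = -3 + \left(\left(-1\right) \left(- \frac{1}{3}\right) + \left(- \frac{3}{2} + \frac{1}{4}\right) \frac{1}{2}\right) = -3 + \left(\frac{1}{3} - \frac{5}{8}\right) = -3 - \frac{7}{24} = - \frac{79}{24} \approx -3.2917$)
$V 609 = \left(- \frac{79}{24}\right) 609 = - \frac{16037}{8}$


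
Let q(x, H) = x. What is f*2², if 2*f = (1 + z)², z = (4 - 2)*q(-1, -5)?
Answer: 2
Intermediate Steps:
z = -2 (z = (4 - 2)*(-1) = 2*(-1) = -2)
f = ½ (f = (1 - 2)²/2 = (½)*(-1)² = (½)*1 = ½ ≈ 0.50000)
f*2² = (½)*2² = (½)*4 = 2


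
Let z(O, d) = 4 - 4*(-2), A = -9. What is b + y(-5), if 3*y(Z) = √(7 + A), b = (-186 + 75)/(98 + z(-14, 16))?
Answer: -111/110 + I*√2/3 ≈ -1.0091 + 0.4714*I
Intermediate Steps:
z(O, d) = 12 (z(O, d) = 4 + 8 = 12)
b = -111/110 (b = (-186 + 75)/(98 + 12) = -111/110 ≈ -1.0091)
y(Z) = I*√2/3 (y(Z) = √(7 - 9)/3 = √(-2)/3 = (I*√2)/3 = I*√2/3)
b + y(-5) = -111/110 + I*√2/3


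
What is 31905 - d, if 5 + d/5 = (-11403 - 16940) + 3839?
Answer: 154450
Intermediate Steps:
d = -122545 (d = -25 + 5*((-11403 - 16940) + 3839) = -25 + 5*(-28343 + 3839) = -25 + 5*(-24504) = -25 - 122520 = -122545)
31905 - d = 31905 - 1*(-122545) = 31905 + 122545 = 154450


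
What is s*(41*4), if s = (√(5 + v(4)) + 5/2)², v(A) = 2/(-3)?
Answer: 5207/3 + 820*√39/3 ≈ 3442.6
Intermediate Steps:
v(A) = -⅔ (v(A) = 2*(-⅓) = -⅔)
s = (5/2 + √39/3)² (s = (√(5 - ⅔) + 5/2)² = (√(13/3) + 5*(½))² = (√39/3 + 5/2)² = (5/2 + √39/3)² ≈ 20.992)
s*(41*4) = (127/12 + 5*√39/3)*(41*4) = (127/12 + 5*√39/3)*164 = 5207/3 + 820*√39/3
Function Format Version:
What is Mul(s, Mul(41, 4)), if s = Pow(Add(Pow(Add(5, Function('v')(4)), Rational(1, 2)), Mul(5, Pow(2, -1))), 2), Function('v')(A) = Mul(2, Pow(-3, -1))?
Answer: Add(Rational(5207, 3), Mul(Rational(820, 3), Pow(39, Rational(1, 2)))) ≈ 3442.6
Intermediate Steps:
Function('v')(A) = Rational(-2, 3) (Function('v')(A) = Mul(2, Rational(-1, 3)) = Rational(-2, 3))
s = Pow(Add(Rational(5, 2), Mul(Rational(1, 3), Pow(39, Rational(1, 2)))), 2) (s = Pow(Add(Pow(Add(5, Rational(-2, 3)), Rational(1, 2)), Mul(5, Pow(2, -1))), 2) = Pow(Add(Pow(Rational(13, 3), Rational(1, 2)), Mul(5, Rational(1, 2))), 2) = Pow(Add(Mul(Rational(1, 3), Pow(39, Rational(1, 2))), Rational(5, 2)), 2) = Pow(Add(Rational(5, 2), Mul(Rational(1, 3), Pow(39, Rational(1, 2)))), 2) ≈ 20.992)
Mul(s, Mul(41, 4)) = Mul(Add(Rational(127, 12), Mul(Rational(5, 3), Pow(39, Rational(1, 2)))), Mul(41, 4)) = Mul(Add(Rational(127, 12), Mul(Rational(5, 3), Pow(39, Rational(1, 2)))), 164) = Add(Rational(5207, 3), Mul(Rational(820, 3), Pow(39, Rational(1, 2))))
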